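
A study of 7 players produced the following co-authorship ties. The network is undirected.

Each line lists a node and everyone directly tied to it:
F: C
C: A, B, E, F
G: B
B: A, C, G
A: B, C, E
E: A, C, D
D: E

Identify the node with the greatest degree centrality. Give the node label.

Degrees — A:3, B:3, C:4, D:1, E:3, F:1, G:1.
The maximum is 4, attained only by C.

C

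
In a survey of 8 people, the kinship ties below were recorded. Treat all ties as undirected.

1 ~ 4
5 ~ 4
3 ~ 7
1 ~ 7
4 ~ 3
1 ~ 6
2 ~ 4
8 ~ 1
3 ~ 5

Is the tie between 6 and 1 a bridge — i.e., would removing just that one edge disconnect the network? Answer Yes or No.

Yes

Without the 6–1 edge there is no alternate route between 6 and 1, so the network disconnects. It is a bridge.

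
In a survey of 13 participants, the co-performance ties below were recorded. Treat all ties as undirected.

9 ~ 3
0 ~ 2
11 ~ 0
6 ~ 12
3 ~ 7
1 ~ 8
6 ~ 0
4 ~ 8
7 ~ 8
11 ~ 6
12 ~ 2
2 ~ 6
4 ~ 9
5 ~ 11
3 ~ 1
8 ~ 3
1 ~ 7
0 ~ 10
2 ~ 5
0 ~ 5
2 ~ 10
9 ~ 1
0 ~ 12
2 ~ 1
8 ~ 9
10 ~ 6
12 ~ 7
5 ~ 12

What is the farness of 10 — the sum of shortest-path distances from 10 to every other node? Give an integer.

27

Distances from 10: 0:1, 1:2, 2:1, 3:3, 4:4, 5:2, 6:1, 7:3, 8:3, 9:3, 11:2, 12:2.
Sum = 1 + 2 + 1 + 3 + 4 + 2 + 1 + 3 + 3 + 3 + 2 + 2 = 27.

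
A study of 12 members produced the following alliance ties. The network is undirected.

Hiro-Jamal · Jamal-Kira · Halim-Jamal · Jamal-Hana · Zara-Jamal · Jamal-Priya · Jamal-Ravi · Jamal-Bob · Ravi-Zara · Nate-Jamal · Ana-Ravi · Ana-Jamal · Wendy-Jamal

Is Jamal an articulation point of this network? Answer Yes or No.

Removing Jamal leaves {Bob} with no path to {Ana, Ravi, and Zara}, so the network splits into 9 components. Jamal is a cut vertex.

Yes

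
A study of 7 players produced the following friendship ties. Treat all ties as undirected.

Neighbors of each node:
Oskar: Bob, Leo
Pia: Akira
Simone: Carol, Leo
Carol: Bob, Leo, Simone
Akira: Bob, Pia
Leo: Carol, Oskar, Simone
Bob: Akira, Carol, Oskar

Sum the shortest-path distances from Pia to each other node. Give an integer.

Distances from Pia: Akira:1, Bob:2, Carol:3, Leo:4, Oskar:3, Simone:4.
Sum = 1 + 2 + 3 + 4 + 3 + 4 = 17.

17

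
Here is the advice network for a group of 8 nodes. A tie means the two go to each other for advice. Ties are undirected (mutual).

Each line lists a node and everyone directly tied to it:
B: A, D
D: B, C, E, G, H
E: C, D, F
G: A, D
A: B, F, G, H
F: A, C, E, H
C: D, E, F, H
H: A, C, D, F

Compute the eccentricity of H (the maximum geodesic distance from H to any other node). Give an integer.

2

Distances from H: A:1, B:2, C:1, D:1, E:2, F:1, G:2.
The largest is 2 (to E, G, and B), so the eccentricity of H is 2.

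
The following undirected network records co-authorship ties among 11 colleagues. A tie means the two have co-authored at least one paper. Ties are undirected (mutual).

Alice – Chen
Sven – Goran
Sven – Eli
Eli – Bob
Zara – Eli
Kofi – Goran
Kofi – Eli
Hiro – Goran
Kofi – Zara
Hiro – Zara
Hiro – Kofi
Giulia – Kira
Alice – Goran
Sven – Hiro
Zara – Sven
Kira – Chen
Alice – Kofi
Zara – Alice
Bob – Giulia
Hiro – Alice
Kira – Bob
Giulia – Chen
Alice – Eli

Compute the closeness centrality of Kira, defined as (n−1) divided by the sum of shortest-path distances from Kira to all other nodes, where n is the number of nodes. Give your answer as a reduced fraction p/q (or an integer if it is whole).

Distances from Kira: Alice:2, Bob:1, Chen:1, Eli:2, Giulia:1, Goran:3, Hiro:3, Kofi:3, Sven:3, Zara:3. Sum = 22.
n = 11, so closeness = 10/22 = 5/11.

5/11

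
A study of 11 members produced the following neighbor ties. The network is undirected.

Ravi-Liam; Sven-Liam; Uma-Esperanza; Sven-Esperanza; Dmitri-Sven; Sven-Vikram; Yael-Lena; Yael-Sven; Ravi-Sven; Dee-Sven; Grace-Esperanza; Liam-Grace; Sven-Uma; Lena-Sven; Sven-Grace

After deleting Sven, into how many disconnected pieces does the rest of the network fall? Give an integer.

5

Without Sven, the remaining ties split the others into: {Esperanza, Grace, Liam, Ravi, Uma}; {Lena, Yael}; {Vikram}; {Dmitri}; {Dee}.
That's 5 separate components.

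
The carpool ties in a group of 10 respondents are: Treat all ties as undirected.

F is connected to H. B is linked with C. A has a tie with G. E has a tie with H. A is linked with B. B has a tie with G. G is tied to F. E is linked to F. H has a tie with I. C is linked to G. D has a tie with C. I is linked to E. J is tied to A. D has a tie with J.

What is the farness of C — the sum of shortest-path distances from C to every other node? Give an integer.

19

Distances from C: A:2, B:1, D:1, E:3, F:2, G:1, H:3, I:4, J:2.
Sum = 2 + 1 + 1 + 3 + 2 + 1 + 3 + 4 + 2 = 19.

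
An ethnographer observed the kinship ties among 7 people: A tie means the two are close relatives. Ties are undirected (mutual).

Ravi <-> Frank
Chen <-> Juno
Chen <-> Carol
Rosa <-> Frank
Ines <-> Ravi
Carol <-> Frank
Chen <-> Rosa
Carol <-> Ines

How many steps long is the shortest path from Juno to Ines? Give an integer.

One shortest route is Juno – Chen – Carol – Ines, which uses 3 edges, and at distance 2 from Juno we only reach {Carol, Rosa}, which does not include Ines. So d(Juno,Ines) = 3.

3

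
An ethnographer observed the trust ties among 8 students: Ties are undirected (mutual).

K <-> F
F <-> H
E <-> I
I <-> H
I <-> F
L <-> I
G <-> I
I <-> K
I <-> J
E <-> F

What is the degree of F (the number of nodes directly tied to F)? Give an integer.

F is directly tied to E, H, I, and K. That is 4 neighbors, so the degree of F is 4.

4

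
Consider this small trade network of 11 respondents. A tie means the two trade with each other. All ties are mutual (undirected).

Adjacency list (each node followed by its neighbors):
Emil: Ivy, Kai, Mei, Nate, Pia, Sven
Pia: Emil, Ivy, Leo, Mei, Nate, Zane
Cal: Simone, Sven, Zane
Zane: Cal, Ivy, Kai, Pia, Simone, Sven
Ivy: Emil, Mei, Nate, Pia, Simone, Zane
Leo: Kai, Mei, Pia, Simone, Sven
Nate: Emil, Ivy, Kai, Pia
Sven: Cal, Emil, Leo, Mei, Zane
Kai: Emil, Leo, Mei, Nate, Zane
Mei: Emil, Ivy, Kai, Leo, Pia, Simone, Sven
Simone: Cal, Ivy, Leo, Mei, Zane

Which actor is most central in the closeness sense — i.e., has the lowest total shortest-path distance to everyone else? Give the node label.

Mei

Farness (sum of distances to all others) for each node — Cal:18, Emil:14, Ivy:14, Kai:15, Leo:15, Mei:13, Nate:17, Pia:14, Simone:15, Sven:15, Zane:14.
The smallest farness is 13, for Mei, so Mei has the highest closeness.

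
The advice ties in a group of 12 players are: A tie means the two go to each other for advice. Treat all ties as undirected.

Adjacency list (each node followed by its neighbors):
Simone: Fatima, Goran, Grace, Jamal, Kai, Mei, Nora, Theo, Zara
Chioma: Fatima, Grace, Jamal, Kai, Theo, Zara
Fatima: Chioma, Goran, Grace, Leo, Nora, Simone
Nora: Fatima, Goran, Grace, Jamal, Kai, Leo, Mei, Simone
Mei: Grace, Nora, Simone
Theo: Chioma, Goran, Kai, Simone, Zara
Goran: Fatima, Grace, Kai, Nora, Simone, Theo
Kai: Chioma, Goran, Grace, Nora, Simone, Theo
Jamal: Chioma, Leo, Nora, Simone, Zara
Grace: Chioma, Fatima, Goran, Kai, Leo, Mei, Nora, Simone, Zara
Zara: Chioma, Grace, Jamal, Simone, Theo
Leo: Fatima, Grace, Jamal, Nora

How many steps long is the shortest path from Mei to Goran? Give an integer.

One shortest route is Mei – Simone – Goran, which uses 2 edges, and Mei and Goran are not directly tied, so nothing shorter exists. So d(Mei,Goran) = 2.

2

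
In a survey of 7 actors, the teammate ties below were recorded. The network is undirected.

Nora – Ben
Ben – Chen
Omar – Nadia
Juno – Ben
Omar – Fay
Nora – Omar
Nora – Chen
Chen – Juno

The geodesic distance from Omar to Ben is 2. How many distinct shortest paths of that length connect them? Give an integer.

1

The shortest distance is 2, and the only length-2 path is Omar–Nora–Ben. So there is exactly 1 shortest path.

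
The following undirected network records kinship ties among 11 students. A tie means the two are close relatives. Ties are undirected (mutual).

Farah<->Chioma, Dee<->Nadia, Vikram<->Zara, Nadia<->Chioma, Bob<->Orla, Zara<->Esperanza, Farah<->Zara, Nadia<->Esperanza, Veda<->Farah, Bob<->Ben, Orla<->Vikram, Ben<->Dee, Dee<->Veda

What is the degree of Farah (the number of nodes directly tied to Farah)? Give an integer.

Farah is directly tied to Chioma, Veda, and Zara. That is 3 neighbors, so the degree of Farah is 3.

3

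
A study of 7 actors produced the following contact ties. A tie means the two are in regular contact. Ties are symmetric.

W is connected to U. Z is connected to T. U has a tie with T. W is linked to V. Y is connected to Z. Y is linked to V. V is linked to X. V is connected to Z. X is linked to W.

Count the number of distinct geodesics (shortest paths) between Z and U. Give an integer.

The shortest distance is 2, and the only length-2 path is Z–T–U. So there is exactly 1 shortest path.

1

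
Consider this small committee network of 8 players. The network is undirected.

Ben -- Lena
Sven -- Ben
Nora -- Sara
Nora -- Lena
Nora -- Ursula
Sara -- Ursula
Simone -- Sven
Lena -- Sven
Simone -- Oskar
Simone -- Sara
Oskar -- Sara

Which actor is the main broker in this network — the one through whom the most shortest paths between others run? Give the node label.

Unnormalized betweenness of each node: Ben:0, Lena:4, Nora:9/2, Oskar:0, Sara:5, Simone:9/2, Sven:4, Ursula:0.
Sara has the largest value, 5, making it the main broker — the node through which the most shortest paths run.

Sara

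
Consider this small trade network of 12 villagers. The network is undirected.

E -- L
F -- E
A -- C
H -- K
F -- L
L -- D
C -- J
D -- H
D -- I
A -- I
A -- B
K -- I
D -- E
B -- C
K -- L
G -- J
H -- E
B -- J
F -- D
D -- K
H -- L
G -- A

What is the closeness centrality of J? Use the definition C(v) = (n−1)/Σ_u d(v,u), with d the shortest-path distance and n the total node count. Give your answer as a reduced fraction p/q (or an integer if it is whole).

Distances from J: A:2, B:1, C:1, D:4, E:5, F:5, G:1, H:5, I:3, K:4, L:5. Sum = 36.
n = 12, so closeness = 11/36.

11/36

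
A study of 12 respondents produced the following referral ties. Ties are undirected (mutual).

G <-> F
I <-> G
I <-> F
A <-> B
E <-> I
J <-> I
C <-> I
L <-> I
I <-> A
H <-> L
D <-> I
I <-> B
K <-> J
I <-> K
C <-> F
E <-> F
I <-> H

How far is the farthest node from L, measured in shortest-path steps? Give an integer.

Distances from L: A:2, B:2, C:2, D:2, E:2, F:2, G:2, H:1, I:1, J:2, K:2.
The largest is 2 (to E, C, F, B, G, K, D, A, and J), so the eccentricity of L is 2.

2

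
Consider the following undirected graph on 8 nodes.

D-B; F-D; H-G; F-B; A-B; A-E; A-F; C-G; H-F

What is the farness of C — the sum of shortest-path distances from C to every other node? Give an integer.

23

Distances from C: A:4, B:4, D:4, E:5, F:3, G:1, H:2.
Sum = 4 + 4 + 4 + 5 + 3 + 1 + 2 = 23.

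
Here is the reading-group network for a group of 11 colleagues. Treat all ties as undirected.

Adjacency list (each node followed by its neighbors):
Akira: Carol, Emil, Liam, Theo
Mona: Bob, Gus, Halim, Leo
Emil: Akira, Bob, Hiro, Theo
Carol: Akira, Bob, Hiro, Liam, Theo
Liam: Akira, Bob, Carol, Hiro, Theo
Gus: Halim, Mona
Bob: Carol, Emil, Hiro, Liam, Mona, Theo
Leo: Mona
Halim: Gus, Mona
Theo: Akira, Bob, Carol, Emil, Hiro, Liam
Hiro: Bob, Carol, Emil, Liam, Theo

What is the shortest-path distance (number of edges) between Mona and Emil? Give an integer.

2

One shortest route is Mona – Bob – Emil, which uses 2 edges, and Mona and Emil are not directly tied, so nothing shorter exists. So d(Mona,Emil) = 2.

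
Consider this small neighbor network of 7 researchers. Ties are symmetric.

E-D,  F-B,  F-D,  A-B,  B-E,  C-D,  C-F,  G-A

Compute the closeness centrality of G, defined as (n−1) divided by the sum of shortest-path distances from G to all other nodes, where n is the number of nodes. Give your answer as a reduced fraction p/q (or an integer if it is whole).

Distances from G: A:1, B:2, C:4, D:4, E:3, F:3. Sum = 17.
n = 7, so closeness = 6/17.

6/17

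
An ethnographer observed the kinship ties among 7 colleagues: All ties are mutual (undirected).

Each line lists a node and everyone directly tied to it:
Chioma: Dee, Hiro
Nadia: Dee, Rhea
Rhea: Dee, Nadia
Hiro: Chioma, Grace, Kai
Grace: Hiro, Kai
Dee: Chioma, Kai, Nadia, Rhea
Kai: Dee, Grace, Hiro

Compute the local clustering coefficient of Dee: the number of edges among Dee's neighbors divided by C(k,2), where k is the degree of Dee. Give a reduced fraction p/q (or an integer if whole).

1/6

Dee's neighbors: Chioma, Kai, Nadia, and Rhea (k = 4).
Possible neighbor pairs: C(4,2) = 6. Edges among them: Nadia–Rhea → e = 1.
Clustering(Dee) = 1/6.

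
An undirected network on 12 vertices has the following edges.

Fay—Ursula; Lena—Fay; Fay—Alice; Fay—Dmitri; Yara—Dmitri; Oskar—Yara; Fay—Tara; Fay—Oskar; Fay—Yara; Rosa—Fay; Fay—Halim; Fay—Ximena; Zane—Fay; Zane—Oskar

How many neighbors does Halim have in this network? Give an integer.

1

Halim is directly tied to Fay. That is 1 neighbor, so the degree of Halim is 1.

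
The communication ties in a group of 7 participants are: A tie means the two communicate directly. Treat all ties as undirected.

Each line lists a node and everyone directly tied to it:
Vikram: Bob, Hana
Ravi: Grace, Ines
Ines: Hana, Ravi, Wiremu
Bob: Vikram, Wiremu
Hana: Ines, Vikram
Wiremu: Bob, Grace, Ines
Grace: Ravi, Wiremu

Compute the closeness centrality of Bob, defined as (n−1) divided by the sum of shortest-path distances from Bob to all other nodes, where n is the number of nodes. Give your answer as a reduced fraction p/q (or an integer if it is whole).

6/11

Distances from Bob: Grace:2, Hana:2, Ines:2, Ravi:3, Vikram:1, Wiremu:1. Sum = 11.
n = 7, so closeness = 6/11.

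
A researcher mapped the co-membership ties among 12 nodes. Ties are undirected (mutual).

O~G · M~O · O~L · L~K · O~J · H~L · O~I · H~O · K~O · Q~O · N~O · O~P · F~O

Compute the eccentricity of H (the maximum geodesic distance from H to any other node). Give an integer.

Distances from H: F:2, G:2, I:2, J:2, K:2, L:1, M:2, N:2, O:1, P:2, Q:2.
The largest is 2 (to F, J, P, G, Q, I, M, N, and K), so the eccentricity of H is 2.

2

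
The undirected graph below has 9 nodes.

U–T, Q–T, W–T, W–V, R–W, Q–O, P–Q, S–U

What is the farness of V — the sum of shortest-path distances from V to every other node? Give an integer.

23

Distances from V: O:4, P:4, Q:3, R:2, S:4, T:2, U:3, W:1.
Sum = 4 + 4 + 3 + 2 + 4 + 2 + 3 + 1 = 23.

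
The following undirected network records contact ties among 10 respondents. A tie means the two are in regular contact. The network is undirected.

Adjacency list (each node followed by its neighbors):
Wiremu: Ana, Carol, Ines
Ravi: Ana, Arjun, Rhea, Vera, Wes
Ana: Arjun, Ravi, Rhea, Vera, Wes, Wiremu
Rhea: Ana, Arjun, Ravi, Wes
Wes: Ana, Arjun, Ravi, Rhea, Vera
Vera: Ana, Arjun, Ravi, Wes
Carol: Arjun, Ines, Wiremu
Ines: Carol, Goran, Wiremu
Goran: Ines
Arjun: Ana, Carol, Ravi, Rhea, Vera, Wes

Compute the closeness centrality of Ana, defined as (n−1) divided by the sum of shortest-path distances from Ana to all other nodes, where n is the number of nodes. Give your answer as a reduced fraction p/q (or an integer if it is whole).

Distances from Ana: Arjun:1, Carol:2, Goran:3, Ines:2, Ravi:1, Rhea:1, Vera:1, Wes:1, Wiremu:1. Sum = 13.
n = 10, so closeness = 9/13.

9/13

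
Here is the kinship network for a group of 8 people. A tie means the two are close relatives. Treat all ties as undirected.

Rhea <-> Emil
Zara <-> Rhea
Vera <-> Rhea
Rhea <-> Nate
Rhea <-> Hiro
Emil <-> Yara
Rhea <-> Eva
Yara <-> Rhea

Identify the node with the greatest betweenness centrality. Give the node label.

Rhea

Unnormalized betweenness of each node: Emil:0, Eva:0, Hiro:0, Nate:0, Rhea:20, Vera:0, Yara:0, Zara:0.
Rhea has the largest value, 20, making it the main broker — the node through which the most shortest paths run.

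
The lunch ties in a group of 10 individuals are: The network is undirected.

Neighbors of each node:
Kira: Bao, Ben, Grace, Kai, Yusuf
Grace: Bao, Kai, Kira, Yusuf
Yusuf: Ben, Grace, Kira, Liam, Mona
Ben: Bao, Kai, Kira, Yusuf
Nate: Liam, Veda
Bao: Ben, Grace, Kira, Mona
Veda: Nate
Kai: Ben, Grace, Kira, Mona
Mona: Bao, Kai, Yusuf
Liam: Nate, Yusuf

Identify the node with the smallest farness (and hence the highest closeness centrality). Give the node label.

Farness (sum of distances to all others) for each node — Bao:20, Ben:17, Grace:17, Kai:20, Kira:16, Liam:18, Mona:18, Nate:24, Veda:32, Yusuf:14.
The smallest farness is 14, for Yusuf, so Yusuf has the highest closeness.

Yusuf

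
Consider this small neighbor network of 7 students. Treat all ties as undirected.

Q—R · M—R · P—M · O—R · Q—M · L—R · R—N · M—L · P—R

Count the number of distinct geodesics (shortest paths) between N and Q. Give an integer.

1

The shortest distance is 2, and the only length-2 path is N–R–Q. So there is exactly 1 shortest path.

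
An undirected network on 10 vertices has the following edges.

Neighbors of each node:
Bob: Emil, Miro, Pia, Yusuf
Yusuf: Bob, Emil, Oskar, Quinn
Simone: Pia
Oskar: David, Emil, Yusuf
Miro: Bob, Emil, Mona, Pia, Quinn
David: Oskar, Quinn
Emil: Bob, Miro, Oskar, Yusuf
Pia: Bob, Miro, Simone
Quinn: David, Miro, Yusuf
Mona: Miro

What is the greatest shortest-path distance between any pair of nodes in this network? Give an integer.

4

Eccentricity of each node (its greatest distance to any other): Bob:3, David:4, Emil:3, Miro:2, Mona:3, Oskar:4, Pia:3, Quinn:3, Simone:4, Yusuf:3.
The maximum eccentricity is 4, realized for instance by the pair David–Simone via David – Quinn – Miro – Pia – Simone. So the diameter is 4.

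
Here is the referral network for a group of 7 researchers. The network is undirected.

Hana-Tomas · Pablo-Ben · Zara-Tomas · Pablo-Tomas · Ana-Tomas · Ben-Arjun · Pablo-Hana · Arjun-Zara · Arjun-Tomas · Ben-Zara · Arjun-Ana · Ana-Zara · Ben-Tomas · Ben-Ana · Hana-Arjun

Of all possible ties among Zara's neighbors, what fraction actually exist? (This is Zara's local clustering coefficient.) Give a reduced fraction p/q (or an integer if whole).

1

Zara's neighbors: Ana, Arjun, Ben, and Tomas (k = 4).
Possible neighbor pairs: C(4,2) = 6. Edges among them: Ana–Arjun, Ana–Ben, Ana–Tomas, Arjun–Ben, Arjun–Tomas, Ben–Tomas → e = 6.
Clustering(Zara) = 6/6 = 1.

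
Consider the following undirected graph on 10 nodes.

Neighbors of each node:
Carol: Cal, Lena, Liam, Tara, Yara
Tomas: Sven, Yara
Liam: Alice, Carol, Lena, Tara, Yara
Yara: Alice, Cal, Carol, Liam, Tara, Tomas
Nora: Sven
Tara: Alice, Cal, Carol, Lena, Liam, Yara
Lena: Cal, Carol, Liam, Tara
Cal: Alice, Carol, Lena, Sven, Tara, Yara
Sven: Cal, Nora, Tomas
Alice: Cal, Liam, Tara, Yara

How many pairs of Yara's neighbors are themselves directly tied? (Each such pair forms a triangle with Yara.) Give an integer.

8

Yara's neighbors: Alice, Cal, Carol, Liam, Tara, and Tomas.
Neighbor pairs that are themselves tied: Yara–Alice–Cal; Yara–Alice–Liam; Yara–Alice–Tara; Yara–Cal–Carol; Yara–Cal–Tara; Yara–Carol–Liam; Yara–Carol–Tara; Yara–Liam–Tara. Each forms one triangle with Yara, for 8 in total.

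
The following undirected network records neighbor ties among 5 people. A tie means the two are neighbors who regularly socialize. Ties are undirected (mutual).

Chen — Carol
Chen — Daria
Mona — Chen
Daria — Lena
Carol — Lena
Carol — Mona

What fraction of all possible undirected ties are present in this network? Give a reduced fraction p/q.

There are 6 edges and 5 nodes, so the maximum possible is C(5,2) = 10.
Density = 6/10 = 3/5.

3/5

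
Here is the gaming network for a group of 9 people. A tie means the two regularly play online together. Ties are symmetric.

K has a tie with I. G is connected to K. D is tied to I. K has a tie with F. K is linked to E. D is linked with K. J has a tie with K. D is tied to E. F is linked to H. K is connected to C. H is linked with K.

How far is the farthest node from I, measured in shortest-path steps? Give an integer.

Distances from I: C:2, D:1, E:2, F:2, G:2, H:2, J:2, K:1.
The largest is 2 (to F, G, H, E, C, and J), so the eccentricity of I is 2.

2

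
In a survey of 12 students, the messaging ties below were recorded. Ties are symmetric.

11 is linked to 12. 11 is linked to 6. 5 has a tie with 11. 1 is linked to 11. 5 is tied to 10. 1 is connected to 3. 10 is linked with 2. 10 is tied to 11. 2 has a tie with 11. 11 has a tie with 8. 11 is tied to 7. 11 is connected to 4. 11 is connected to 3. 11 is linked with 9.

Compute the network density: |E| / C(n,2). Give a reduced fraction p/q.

7/33

There are 14 edges and 12 nodes, so the maximum possible is C(12,2) = 66.
Density = 14/66 = 7/33.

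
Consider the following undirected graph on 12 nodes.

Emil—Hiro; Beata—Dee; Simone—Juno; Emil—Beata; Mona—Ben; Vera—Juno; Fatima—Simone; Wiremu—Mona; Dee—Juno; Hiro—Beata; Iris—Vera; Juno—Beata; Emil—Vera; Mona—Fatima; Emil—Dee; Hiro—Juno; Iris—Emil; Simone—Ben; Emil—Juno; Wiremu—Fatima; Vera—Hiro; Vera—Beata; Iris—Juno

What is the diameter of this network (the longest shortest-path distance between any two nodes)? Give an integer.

Eccentricity of each node (its greatest distance to any other): Beata:4, Ben:3, Dee:4, Emil:4, Fatima:3, Hiro:4, Iris:4, Juno:3, Mona:4, Simone:2, Vera:4, Wiremu:4.
The maximum eccentricity is 4, realized for instance by the pair Beata–Mona via Beata – Juno – Simone – Fatima – Mona. So the diameter is 4.

4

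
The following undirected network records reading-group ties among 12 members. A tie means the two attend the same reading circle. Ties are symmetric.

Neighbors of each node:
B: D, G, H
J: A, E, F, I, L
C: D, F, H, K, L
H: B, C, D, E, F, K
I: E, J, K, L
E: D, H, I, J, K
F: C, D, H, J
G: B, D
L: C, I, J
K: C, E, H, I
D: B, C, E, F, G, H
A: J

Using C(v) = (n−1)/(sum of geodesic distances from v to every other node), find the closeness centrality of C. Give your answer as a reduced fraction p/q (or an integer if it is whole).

Distances from C: A:3, B:2, D:1, E:2, F:1, G:2, H:1, I:2, J:2, K:1, L:1. Sum = 18.
n = 12, so closeness = 11/18.

11/18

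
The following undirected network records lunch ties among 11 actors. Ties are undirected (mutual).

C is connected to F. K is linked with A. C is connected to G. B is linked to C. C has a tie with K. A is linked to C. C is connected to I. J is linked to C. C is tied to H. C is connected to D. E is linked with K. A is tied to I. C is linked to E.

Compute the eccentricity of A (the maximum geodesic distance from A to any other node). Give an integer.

Distances from A: B:2, C:1, D:2, E:2, F:2, G:2, H:2, I:1, J:2, K:1.
The largest is 2 (to H, J, G, B, F, D, and E), so the eccentricity of A is 2.

2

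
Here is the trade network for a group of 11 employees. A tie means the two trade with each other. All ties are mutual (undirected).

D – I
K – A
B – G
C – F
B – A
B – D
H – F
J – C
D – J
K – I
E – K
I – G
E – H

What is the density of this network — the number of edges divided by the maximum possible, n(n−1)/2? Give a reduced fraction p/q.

13/55

There are 13 edges and 11 nodes, so the maximum possible is C(11,2) = 55.
Density = 13/55.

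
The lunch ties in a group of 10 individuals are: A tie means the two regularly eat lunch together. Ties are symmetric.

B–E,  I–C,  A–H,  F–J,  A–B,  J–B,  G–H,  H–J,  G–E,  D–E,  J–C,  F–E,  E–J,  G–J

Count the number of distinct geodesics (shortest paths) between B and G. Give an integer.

The shortest distance is 2. The length-2 paths are: B–J–G; B–E–G.
That gives 2 distinct shortest paths.

2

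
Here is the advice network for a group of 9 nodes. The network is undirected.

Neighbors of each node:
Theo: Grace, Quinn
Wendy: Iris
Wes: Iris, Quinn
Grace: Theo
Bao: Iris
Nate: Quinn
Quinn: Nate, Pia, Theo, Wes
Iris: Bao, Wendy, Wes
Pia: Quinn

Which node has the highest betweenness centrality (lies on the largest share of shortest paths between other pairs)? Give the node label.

Quinn

Unnormalized betweenness of each node: Bao:0, Grace:0, Iris:13, Nate:0, Pia:0, Quinn:21, Theo:7, Wendy:0, Wes:15.
Quinn has the largest value, 21, making it the main broker — the node through which the most shortest paths run.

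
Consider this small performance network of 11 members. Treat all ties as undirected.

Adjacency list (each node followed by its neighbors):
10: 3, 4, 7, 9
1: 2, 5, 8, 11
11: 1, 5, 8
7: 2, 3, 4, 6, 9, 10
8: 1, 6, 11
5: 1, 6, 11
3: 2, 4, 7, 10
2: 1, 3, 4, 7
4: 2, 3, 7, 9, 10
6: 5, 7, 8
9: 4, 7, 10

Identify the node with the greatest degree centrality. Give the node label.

7

Degrees — 1:4, 2:4, 3:4, 4:5, 5:3, 6:3, 7:6, 8:3, 9:3, 10:4, 11:3.
The maximum is 6, attained only by 7.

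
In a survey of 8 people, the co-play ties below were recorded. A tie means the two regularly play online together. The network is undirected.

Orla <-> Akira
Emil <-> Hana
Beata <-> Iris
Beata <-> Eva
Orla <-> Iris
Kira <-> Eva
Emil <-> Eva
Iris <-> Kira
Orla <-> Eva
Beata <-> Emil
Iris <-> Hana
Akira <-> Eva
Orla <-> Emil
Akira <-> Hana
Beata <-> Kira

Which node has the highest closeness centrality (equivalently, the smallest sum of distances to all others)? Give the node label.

Eva

Farness (sum of distances to all others) for each node — Akira:11, Beata:10, Emil:10, Eva:9, Hana:11, Iris:10, Kira:11, Orla:10.
The smallest farness is 9, for Eva, so Eva has the highest closeness.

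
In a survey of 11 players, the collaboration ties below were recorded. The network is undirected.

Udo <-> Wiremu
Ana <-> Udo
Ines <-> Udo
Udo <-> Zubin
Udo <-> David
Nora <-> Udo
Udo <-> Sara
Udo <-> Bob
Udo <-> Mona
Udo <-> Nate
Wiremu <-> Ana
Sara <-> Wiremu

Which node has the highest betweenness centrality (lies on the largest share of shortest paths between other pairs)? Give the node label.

Unnormalized betweenness of each node: Ana:0, Bob:0, David:0, Ines:0, Mona:0, Nate:0, Nora:0, Sara:0, Udo:85/2, Wiremu:1/2, Zubin:0.
Udo has the largest value, 85/2, making it the main broker — the node through which the most shortest paths run.

Udo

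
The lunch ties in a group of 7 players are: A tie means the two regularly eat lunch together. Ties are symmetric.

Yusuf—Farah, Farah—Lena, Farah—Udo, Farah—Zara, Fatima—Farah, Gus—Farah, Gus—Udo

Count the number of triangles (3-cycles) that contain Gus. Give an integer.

Gus's neighbors: Farah and Udo.
Neighbor pairs that are themselves tied: Gus–Farah–Udo. Each forms one triangle with Gus, for 1 in total.

1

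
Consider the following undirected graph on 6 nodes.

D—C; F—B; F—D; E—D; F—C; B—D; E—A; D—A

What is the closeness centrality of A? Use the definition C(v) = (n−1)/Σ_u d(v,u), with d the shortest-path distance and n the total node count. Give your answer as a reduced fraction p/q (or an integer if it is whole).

Distances from A: B:2, C:2, D:1, E:1, F:2. Sum = 8.
n = 6, so closeness = 5/8.

5/8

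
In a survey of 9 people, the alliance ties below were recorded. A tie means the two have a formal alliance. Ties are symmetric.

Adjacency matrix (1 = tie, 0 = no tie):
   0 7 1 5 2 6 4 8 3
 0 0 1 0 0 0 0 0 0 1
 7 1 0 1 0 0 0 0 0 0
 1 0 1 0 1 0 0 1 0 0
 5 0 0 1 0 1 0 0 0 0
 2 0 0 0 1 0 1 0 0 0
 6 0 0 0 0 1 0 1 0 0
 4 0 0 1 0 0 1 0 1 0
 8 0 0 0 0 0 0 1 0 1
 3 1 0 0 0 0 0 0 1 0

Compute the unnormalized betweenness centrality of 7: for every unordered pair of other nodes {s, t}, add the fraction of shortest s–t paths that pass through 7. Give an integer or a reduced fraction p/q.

5

Pairs whose geodesics pass through 7 — 0–1: 1; 0–5: 1; 0–2: 1; 0–6: 1/2; 0–4: 1/2; 1–3: 1/2; 5–3: 1/2.
All other pairs contribute 0.
Summing the contributions gives betweenness(7) = 5.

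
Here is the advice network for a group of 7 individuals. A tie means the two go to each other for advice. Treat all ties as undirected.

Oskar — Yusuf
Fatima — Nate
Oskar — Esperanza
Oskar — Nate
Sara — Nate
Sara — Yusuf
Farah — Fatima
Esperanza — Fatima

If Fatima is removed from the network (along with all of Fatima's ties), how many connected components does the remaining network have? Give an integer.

Without Fatima, the remaining ties split the others into: {Esperanza, Nate, Oskar, Sara, Yusuf}; {Farah}.
That's 2 separate components.

2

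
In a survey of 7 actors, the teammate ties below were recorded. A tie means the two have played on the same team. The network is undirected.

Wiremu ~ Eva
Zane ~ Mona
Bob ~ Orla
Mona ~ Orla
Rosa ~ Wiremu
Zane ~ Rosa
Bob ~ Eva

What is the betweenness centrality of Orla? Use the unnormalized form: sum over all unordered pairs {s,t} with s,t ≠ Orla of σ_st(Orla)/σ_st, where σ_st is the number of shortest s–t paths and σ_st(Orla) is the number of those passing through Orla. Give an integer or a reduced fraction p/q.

Pairs whose geodesics pass through Orla — Zane–Bob: 1; Eva–Mona: 1; Bob–Mona: 1.
All other pairs contribute 0.
Summing the contributions gives betweenness(Orla) = 3.

3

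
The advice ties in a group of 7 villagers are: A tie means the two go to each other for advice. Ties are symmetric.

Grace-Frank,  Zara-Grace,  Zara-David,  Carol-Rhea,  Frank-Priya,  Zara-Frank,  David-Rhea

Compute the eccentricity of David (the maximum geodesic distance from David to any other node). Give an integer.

3

Distances from David: Carol:2, Frank:2, Grace:2, Priya:3, Rhea:1, Zara:1.
The largest is 3 (to Priya), so the eccentricity of David is 3.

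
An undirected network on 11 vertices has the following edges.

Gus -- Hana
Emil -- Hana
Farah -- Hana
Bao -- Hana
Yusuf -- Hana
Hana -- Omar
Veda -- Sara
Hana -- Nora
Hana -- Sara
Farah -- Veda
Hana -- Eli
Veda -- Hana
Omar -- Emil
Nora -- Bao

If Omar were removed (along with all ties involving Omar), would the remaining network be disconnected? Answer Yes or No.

Even without Omar, every remaining node can still reach every other (the residual graph is connected), so Omar is not a cut vertex.

No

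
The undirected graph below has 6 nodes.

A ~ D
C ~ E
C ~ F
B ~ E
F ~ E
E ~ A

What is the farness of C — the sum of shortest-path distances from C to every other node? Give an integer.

9

Distances from C: A:2, B:2, D:3, E:1, F:1.
Sum = 2 + 2 + 3 + 1 + 1 = 9.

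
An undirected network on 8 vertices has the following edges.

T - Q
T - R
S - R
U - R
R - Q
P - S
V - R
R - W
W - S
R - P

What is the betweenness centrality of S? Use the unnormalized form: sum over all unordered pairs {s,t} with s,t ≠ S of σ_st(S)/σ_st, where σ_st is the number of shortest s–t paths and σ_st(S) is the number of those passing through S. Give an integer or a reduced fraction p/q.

1/2

Pairs whose geodesics pass through S — P–W: 1/2.
All other pairs contribute 0.
Summing the contributions gives betweenness(S) = 1/2.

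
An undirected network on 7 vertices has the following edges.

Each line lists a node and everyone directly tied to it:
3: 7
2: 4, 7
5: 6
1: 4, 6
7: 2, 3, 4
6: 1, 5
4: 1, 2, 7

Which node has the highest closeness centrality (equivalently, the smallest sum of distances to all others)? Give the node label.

Farness (sum of distances to all others) for each node — 1:11, 2:13, 3:17, 4:10, 5:19, 6:14, 7:12.
The smallest farness is 10, for 4, so 4 has the highest closeness.

4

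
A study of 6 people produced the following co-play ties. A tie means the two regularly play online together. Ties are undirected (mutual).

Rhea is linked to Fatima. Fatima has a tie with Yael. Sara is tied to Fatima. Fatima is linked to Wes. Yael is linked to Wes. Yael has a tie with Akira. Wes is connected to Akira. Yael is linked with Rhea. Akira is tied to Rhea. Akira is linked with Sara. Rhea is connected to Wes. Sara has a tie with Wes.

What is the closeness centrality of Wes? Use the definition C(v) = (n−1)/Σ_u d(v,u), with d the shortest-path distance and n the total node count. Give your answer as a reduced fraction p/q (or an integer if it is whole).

1

Distances from Wes: Akira:1, Fatima:1, Rhea:1, Sara:1, Yael:1. Sum = 5.
n = 6, so closeness = 5/5 = 1.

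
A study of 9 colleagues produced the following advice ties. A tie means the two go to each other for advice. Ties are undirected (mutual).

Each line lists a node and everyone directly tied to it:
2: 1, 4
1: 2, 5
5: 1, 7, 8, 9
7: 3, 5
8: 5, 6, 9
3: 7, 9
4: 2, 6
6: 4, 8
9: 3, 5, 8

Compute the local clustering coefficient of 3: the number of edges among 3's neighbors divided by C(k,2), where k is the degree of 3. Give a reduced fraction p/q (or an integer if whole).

0

3's neighbors: 7 and 9 (k = 2).
Possible neighbor pairs: C(2,2) = 1. Edges among them: none → e = 0.
Clustering(3) = 0/1.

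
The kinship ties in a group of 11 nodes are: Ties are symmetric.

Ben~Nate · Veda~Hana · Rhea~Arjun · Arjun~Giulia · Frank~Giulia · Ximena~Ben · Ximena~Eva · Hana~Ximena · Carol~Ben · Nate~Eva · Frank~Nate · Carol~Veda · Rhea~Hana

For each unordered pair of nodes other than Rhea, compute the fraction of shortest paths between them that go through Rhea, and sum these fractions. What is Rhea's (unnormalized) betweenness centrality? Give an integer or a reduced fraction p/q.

Pairs whose geodesics pass through Rhea — Ben–Arjun: 1/2; Carol–Arjun: 1; Veda–Arjun: 1; Veda–Giulia: 1; Hana–Arjun: 1; Hana–Giulia: 1; Hana–Frank: 1/3; Arjun–Eva: 1/2; Arjun–Ximena: 1; Giulia–Ximena: 1/3.
All other pairs contribute 0.
Summing the contributions gives betweenness(Rhea) = 23/3.

23/3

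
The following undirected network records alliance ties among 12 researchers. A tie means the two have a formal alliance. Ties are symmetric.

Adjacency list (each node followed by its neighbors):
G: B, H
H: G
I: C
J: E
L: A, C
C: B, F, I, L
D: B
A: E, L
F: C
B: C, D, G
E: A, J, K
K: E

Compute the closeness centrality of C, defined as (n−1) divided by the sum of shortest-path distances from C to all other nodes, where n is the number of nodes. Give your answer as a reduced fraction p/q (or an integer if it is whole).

11/24

Distances from C: A:2, B:1, D:2, E:3, F:1, G:2, H:3, I:1, J:4, K:4, L:1. Sum = 24.
n = 12, so closeness = 11/24.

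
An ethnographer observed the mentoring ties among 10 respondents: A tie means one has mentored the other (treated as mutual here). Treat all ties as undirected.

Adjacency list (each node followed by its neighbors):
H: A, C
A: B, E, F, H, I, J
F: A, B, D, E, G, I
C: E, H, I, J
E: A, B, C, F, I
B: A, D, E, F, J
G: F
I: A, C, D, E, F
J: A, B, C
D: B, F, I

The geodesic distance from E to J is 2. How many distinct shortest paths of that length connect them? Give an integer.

The shortest distance is 2. The length-2 paths are: E–B–J; E–C–J; E–A–J.
That gives 3 distinct shortest paths.

3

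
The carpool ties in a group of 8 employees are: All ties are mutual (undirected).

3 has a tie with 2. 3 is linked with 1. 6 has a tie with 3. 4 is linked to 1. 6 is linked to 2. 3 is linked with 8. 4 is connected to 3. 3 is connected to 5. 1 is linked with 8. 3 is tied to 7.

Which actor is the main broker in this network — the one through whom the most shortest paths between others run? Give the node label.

3

Unnormalized betweenness of each node: 1:1/2, 2:0, 3:35/2, 4:0, 5:0, 6:0, 7:0, 8:0.
3 has the largest value, 35/2, making it the main broker — the node through which the most shortest paths run.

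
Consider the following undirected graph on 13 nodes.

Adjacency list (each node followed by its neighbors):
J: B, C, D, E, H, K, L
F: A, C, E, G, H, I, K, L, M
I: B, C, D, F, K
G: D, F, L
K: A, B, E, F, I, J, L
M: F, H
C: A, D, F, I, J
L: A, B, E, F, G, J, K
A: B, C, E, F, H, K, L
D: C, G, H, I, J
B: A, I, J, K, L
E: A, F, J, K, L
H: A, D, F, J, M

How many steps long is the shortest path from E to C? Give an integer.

2

One shortest route is E – A – C, which uses 2 edges, and E and C are not directly tied, so nothing shorter exists. So d(E,C) = 2.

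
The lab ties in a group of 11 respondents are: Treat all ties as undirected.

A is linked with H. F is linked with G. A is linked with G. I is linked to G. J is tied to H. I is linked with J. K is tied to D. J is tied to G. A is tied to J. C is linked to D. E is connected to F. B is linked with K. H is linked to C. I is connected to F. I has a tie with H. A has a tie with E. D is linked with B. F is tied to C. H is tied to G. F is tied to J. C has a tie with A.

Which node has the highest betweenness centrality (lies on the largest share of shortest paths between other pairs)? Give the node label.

C

Unnormalized betweenness of each node: A:20/3, B:0, C:43/2, D:16, E:1/4, F:26/3, G:5/6, H:5, I:1/4, J:5/6, K:0.
C has the largest value, 43/2, making it the main broker — the node through which the most shortest paths run.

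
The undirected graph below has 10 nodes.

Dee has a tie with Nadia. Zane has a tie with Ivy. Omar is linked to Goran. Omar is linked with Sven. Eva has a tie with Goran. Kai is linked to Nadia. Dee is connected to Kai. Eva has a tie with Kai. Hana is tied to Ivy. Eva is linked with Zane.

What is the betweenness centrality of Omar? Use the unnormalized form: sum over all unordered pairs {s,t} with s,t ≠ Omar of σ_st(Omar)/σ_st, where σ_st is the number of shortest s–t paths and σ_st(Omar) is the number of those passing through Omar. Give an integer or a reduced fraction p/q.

8

Pairs whose geodesics pass through Omar — Dee–Sven: 1; Sven–Zane: 1; Sven–Ivy: 1; Sven–Nadia: 1; Sven–Kai: 1; Sven–Hana: 1; Sven–Goran: 1; Sven–Eva: 1.
All other pairs contribute 0.
Summing the contributions gives betweenness(Omar) = 8.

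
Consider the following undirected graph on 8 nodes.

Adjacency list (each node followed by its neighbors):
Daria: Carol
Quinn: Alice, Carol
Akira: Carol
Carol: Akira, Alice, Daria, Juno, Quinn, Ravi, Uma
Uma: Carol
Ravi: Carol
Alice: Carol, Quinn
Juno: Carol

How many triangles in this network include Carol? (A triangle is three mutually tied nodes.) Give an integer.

1

Carol's neighbors: Akira, Alice, Daria, Juno, Quinn, Ravi, and Uma.
Neighbor pairs that are themselves tied: Carol–Alice–Quinn. Each forms one triangle with Carol, for 1 in total.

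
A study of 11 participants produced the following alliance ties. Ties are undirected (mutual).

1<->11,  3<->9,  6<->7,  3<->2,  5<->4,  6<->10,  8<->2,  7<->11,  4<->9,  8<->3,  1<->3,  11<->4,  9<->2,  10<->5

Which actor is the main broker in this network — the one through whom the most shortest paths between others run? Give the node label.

4

Unnormalized betweenness of each node: 1:22/3, 2:2, 3:28/3, 4:97/6, 5:22/3, 6:5/2, 7:20/3, 8:0, 9:32/3, 10:17/6, 11:85/6.
4 has the largest value, 97/6, making it the main broker — the node through which the most shortest paths run.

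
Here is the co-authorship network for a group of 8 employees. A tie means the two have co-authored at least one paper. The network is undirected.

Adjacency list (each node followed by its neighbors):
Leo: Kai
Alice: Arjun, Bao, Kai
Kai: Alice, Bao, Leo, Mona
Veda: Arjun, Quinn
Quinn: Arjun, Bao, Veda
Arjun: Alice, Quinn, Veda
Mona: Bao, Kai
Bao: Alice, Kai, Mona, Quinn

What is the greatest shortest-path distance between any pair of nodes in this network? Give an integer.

4

Eccentricity of each node (its greatest distance to any other): Alice:2, Arjun:3, Bao:2, Kai:3, Leo:4, Mona:3, Quinn:3, Veda:4.
The maximum eccentricity is 4, realized for instance by the pair Veda–Leo via Veda – Quinn – Bao – Kai – Leo. So the diameter is 4.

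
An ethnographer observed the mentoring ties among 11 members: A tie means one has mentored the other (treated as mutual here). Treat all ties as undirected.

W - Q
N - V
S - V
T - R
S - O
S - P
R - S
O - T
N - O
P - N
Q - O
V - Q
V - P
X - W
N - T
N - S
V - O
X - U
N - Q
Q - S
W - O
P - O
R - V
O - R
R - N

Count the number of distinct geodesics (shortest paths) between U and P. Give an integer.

The shortest distance is 4, and the only length-4 path is U–X–W–O–P. So there is exactly 1 shortest path.

1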